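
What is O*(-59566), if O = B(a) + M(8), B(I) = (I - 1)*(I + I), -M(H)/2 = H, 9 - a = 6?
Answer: 238264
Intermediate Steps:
a = 3 (a = 9 - 1*6 = 9 - 6 = 3)
M(H) = -2*H
B(I) = 2*I*(-1 + I) (B(I) = (-1 + I)*(2*I) = 2*I*(-1 + I))
O = -4 (O = 2*3*(-1 + 3) - 2*8 = 2*3*2 - 16 = 12 - 16 = -4)
O*(-59566) = -4*(-59566) = 238264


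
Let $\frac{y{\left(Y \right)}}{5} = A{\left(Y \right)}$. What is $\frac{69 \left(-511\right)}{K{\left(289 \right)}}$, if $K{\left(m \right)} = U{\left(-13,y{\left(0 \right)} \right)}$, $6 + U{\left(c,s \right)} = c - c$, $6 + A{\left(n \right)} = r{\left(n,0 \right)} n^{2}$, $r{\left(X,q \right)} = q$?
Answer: $\frac{11753}{2} \approx 5876.5$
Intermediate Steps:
$A{\left(n \right)} = -6$ ($A{\left(n \right)} = -6 + 0 n^{2} = -6 + 0 = -6$)
$y{\left(Y \right)} = -30$ ($y{\left(Y \right)} = 5 \left(-6\right) = -30$)
$U{\left(c,s \right)} = -6$ ($U{\left(c,s \right)} = -6 + \left(c - c\right) = -6 + 0 = -6$)
$K{\left(m \right)} = -6$
$\frac{69 \left(-511\right)}{K{\left(289 \right)}} = \frac{69 \left(-511\right)}{-6} = \left(-35259\right) \left(- \frac{1}{6}\right) = \frac{11753}{2}$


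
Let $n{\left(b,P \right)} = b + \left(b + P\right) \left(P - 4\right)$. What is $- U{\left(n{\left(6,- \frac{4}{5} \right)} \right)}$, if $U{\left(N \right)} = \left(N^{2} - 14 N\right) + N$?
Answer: $- \frac{378726}{625} \approx -605.96$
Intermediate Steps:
$n{\left(b,P \right)} = b + \left(-4 + P\right) \left(P + b\right)$ ($n{\left(b,P \right)} = b + \left(P + b\right) \left(-4 + P\right) = b + \left(-4 + P\right) \left(P + b\right)$)
$U{\left(N \right)} = N^{2} - 13 N$
$- U{\left(n{\left(6,- \frac{4}{5} \right)} \right)} = - \left(\left(- \frac{4}{5}\right)^{2} - 4 \left(- \frac{4}{5}\right) - 18 + - \frac{4}{5} \cdot 6\right) \left(-13 - \left(18 - \frac{16}{25} - - \frac{4}{5} \cdot 6 + 4 \left(-4\right) \frac{1}{5}\right)\right) = - \left(\left(\left(-4\right) \frac{1}{5}\right)^{2} - 4 \left(\left(-4\right) \frac{1}{5}\right) - 18 + \left(-4\right) \frac{1}{5} \cdot 6\right) \left(-13 - \left(18 - \frac{16}{25} - \left(-4\right) \frac{1}{5} \cdot 6 + 4 \left(-4\right) \frac{1}{5}\right)\right) = - \left(\left(- \frac{4}{5}\right)^{2} - - \frac{16}{5} - 18 - \frac{24}{5}\right) \left(-13 - \left(\frac{98}{5} - \frac{16}{25}\right)\right) = - \left(\frac{16}{25} + \frac{16}{5} - 18 - \frac{24}{5}\right) \left(-13 + \left(\frac{16}{25} + \frac{16}{5} - 18 - \frac{24}{5}\right)\right) = - \frac{\left(-474\right) \left(-13 - \frac{474}{25}\right)}{25} = - \frac{\left(-474\right) \left(-799\right)}{25 \cdot 25} = \left(-1\right) \frac{378726}{625} = - \frac{378726}{625}$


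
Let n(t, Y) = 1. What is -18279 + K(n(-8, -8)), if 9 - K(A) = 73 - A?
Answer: -18342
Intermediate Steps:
K(A) = -64 + A (K(A) = 9 - (73 - A) = 9 + (-73 + A) = -64 + A)
-18279 + K(n(-8, -8)) = -18279 + (-64 + 1) = -18279 - 63 = -18342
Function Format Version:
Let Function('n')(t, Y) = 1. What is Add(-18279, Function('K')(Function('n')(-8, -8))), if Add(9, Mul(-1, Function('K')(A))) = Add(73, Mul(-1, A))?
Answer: -18342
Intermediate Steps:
Function('K')(A) = Add(-64, A) (Function('K')(A) = Add(9, Mul(-1, Add(73, Mul(-1, A)))) = Add(9, Add(-73, A)) = Add(-64, A))
Add(-18279, Function('K')(Function('n')(-8, -8))) = Add(-18279, Add(-64, 1)) = Add(-18279, -63) = -18342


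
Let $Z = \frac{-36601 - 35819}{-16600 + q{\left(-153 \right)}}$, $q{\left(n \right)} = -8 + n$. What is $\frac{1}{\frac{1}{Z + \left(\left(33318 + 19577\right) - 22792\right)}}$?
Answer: $\frac{168209601}{5587} \approx 30107.0$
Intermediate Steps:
$Z = \frac{24140}{5587}$ ($Z = \frac{-36601 - 35819}{-16600 - 161} = - \frac{72420}{-16600 - 161} = - \frac{72420}{-16761} = \left(-72420\right) \left(- \frac{1}{16761}\right) = \frac{24140}{5587} \approx 4.3207$)
$\frac{1}{\frac{1}{Z + \left(\left(33318 + 19577\right) - 22792\right)}} = \frac{1}{\frac{1}{\frac{24140}{5587} + \left(\left(33318 + 19577\right) - 22792\right)}} = \frac{1}{\frac{1}{\frac{24140}{5587} + \left(52895 - 22792\right)}} = \frac{1}{\frac{1}{\frac{24140}{5587} + 30103}} = \frac{1}{\frac{1}{\frac{168209601}{5587}}} = \frac{1}{\frac{5587}{168209601}} = \frac{168209601}{5587}$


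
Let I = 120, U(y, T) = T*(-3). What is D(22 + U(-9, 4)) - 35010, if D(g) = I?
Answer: -34890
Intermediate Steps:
U(y, T) = -3*T
D(g) = 120
D(22 + U(-9, 4)) - 35010 = 120 - 35010 = -34890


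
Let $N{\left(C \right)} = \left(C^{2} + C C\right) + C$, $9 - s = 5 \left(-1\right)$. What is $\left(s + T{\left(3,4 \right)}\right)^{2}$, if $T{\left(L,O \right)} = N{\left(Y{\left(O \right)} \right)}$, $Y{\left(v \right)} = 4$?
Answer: $2500$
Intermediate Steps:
$s = 14$ ($s = 9 - 5 \left(-1\right) = 9 - -5 = 9 + 5 = 14$)
$N{\left(C \right)} = C + 2 C^{2}$ ($N{\left(C \right)} = \left(C^{2} + C^{2}\right) + C = 2 C^{2} + C = C + 2 C^{2}$)
$T{\left(L,O \right)} = 36$ ($T{\left(L,O \right)} = 4 \left(1 + 2 \cdot 4\right) = 4 \left(1 + 8\right) = 4 \cdot 9 = 36$)
$\left(s + T{\left(3,4 \right)}\right)^{2} = \left(14 + 36\right)^{2} = 50^{2} = 2500$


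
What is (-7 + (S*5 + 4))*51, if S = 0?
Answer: -153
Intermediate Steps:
(-7 + (S*5 + 4))*51 = (-7 + (0*5 + 4))*51 = (-7 + (0 + 4))*51 = (-7 + 4)*51 = -3*51 = -153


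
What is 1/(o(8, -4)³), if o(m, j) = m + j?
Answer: 1/64 ≈ 0.015625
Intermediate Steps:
o(m, j) = j + m
1/(o(8, -4)³) = 1/((-4 + 8)³) = 1/(4³) = 1/64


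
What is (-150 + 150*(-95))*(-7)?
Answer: 100800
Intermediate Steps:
(-150 + 150*(-95))*(-7) = (-150 - 14250)*(-7) = -14400*(-7) = 100800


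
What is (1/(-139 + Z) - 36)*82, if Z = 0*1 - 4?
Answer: -422218/143 ≈ -2952.6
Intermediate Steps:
Z = -4 (Z = 0 - 4 = -4)
(1/(-139 + Z) - 36)*82 = (1/(-139 - 4) - 36)*82 = (1/(-143) - 36)*82 = (-1/143 - 36)*82 = -5149/143*82 = -422218/143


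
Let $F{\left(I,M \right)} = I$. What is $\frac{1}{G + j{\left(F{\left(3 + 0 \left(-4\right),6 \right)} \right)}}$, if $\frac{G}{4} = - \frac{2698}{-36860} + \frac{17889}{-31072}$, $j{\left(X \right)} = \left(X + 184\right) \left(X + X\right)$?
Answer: $\frac{3767480}{4219539451} \approx 0.00089287$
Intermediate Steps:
$j{\left(X \right)} = 2 X \left(184 + X\right)$ ($j{\left(X \right)} = \left(184 + X\right) 2 X = 2 X \left(184 + X\right)$)
$G = - \frac{7573109}{3767480}$ ($G = 4 \left(- \frac{2698}{-36860} + \frac{17889}{-31072}\right) = 4 \left(\left(-2698\right) \left(- \frac{1}{36860}\right) + 17889 \left(- \frac{1}{31072}\right)\right) = 4 \left(\frac{71}{970} - \frac{17889}{31072}\right) = 4 \left(- \frac{7573109}{15069920}\right) = - \frac{7573109}{3767480} \approx -2.0101$)
$\frac{1}{G + j{\left(F{\left(3 + 0 \left(-4\right),6 \right)} \right)}} = \frac{1}{- \frac{7573109}{3767480} + 2 \left(3 + 0 \left(-4\right)\right) \left(184 + \left(3 + 0 \left(-4\right)\right)\right)} = \frac{1}{- \frac{7573109}{3767480} + 2 \left(3 + 0\right) \left(184 + \left(3 + 0\right)\right)} = \frac{1}{- \frac{7573109}{3767480} + 2 \cdot 3 \left(184 + 3\right)} = \frac{1}{- \frac{7573109}{3767480} + 2 \cdot 3 \cdot 187} = \frac{1}{- \frac{7573109}{3767480} + 1122} = \frac{1}{\frac{4219539451}{3767480}} = \frac{3767480}{4219539451}$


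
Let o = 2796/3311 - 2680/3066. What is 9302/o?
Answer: -3372481959/10748 ≈ -3.1378e+5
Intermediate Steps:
o = -21496/725109 (o = 2796*(1/3311) - 2680*1/3066 = 2796/3311 - 1340/1533 = -21496/725109 ≈ -0.029645)
9302/o = 9302/(-21496/725109) = 9302*(-725109/21496) = -3372481959/10748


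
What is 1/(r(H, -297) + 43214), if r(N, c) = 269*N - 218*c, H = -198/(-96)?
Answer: 16/1736237 ≈ 9.2153e-6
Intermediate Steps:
H = 33/16 (H = -198*(-1)/96 = -1*(-33/16) = 33/16 ≈ 2.0625)
r(N, c) = -218*c + 269*N
1/(r(H, -297) + 43214) = 1/((-218*(-297) + 269*(33/16)) + 43214) = 1/((64746 + 8877/16) + 43214) = 1/(1044813/16 + 43214) = 1/(1736237/16) = 16/1736237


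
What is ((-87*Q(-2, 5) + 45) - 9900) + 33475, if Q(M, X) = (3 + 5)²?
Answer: 18052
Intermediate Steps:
Q(M, X) = 64 (Q(M, X) = 8² = 64)
((-87*Q(-2, 5) + 45) - 9900) + 33475 = ((-87*64 + 45) - 9900) + 33475 = ((-5568 + 45) - 9900) + 33475 = (-5523 - 9900) + 33475 = -15423 + 33475 = 18052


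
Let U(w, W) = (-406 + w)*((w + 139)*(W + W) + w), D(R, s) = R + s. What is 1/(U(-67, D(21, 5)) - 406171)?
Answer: -1/2145392 ≈ -4.6612e-7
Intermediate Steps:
U(w, W) = (-406 + w)*(w + 2*W*(139 + w)) (U(w, W) = (-406 + w)*((139 + w)*(2*W) + w) = (-406 + w)*(2*W*(139 + w) + w) = (-406 + w)*(w + 2*W*(139 + w)))
1/(U(-67, D(21, 5)) - 406171) = 1/(((-67)**2 - 112868*(21 + 5) - 406*(-67) - 534*(21 + 5)*(-67) + 2*(21 + 5)*(-67)**2) - 406171) = 1/((4489 - 112868*26 + 27202 - 534*26*(-67) + 2*26*4489) - 406171) = 1/((4489 - 2934568 + 27202 + 930228 + 233428) - 406171) = 1/(-1739221 - 406171) = 1/(-2145392) = -1/2145392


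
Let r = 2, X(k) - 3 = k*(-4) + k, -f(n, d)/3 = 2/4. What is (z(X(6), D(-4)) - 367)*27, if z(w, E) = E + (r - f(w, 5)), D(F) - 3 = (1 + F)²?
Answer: -18981/2 ≈ -9490.5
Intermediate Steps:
f(n, d) = -3/2 (f(n, d) = -6/4 = -3*½ = -3/2)
X(k) = 3 - 3*k (X(k) = 3 + (k*(-4) + k) = 3 + (-4*k + k) = 3 - 3*k)
D(F) = 3 + (1 + F)²
z(w, E) = 7/2 + E (z(w, E) = E + (2 - 1*(-3/2)) = E + (2 + 3/2) = E + 7/2 = 7/2 + E)
(z(X(6), D(-4)) - 367)*27 = ((7/2 + (3 + (1 - 4)²)) - 367)*27 = ((7/2 + (3 + (-3)²)) - 367)*27 = ((7/2 + (3 + 9)) - 367)*27 = ((7/2 + 12) - 367)*27 = (31/2 - 367)*27 = -703/2*27 = -18981/2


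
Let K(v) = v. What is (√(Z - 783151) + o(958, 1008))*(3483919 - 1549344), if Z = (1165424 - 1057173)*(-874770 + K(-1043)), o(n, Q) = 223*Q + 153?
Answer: 435157496775 + 1934575*I*√94808416214 ≈ 4.3516e+11 + 5.9567e+11*I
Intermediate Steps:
o(n, Q) = 153 + 223*Q
Z = -94807633063 (Z = (1165424 - 1057173)*(-874770 - 1043) = 108251*(-875813) = -94807633063)
(√(Z - 783151) + o(958, 1008))*(3483919 - 1549344) = (√(-94807633063 - 783151) + (153 + 223*1008))*(3483919 - 1549344) = (√(-94808416214) + (153 + 224784))*1934575 = (I*√94808416214 + 224937)*1934575 = (224937 + I*√94808416214)*1934575 = 435157496775 + 1934575*I*√94808416214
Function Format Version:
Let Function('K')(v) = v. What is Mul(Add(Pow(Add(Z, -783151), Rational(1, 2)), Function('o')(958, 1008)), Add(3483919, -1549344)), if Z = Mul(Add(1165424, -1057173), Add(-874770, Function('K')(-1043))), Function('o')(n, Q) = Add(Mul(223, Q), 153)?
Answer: Add(435157496775, Mul(1934575, I, Pow(94808416214, Rational(1, 2)))) ≈ Add(4.3516e+11, Mul(5.9567e+11, I))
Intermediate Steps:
Function('o')(n, Q) = Add(153, Mul(223, Q))
Z = -94807633063 (Z = Mul(Add(1165424, -1057173), Add(-874770, -1043)) = Mul(108251, -875813) = -94807633063)
Mul(Add(Pow(Add(Z, -783151), Rational(1, 2)), Function('o')(958, 1008)), Add(3483919, -1549344)) = Mul(Add(Pow(Add(-94807633063, -783151), Rational(1, 2)), Add(153, Mul(223, 1008))), Add(3483919, -1549344)) = Mul(Add(Pow(-94808416214, Rational(1, 2)), Add(153, 224784)), 1934575) = Mul(Add(Mul(I, Pow(94808416214, Rational(1, 2))), 224937), 1934575) = Mul(Add(224937, Mul(I, Pow(94808416214, Rational(1, 2)))), 1934575) = Add(435157496775, Mul(1934575, I, Pow(94808416214, Rational(1, 2))))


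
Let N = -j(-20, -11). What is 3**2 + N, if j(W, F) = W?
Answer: 29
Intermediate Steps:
N = 20 (N = -1*(-20) = 20)
3**2 + N = 3**2 + 20 = 9 + 20 = 29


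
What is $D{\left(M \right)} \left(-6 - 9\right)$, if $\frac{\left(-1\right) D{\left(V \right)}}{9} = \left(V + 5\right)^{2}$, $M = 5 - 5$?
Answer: $3375$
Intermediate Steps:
$M = 0$ ($M = 5 - 5 = 0$)
$D{\left(V \right)} = - 9 \left(5 + V\right)^{2}$ ($D{\left(V \right)} = - 9 \left(V + 5\right)^{2} = - 9 \left(5 + V\right)^{2}$)
$D{\left(M \right)} \left(-6 - 9\right) = - 9 \left(5 + 0\right)^{2} \left(-6 - 9\right) = - 9 \cdot 5^{2} \left(-15\right) = \left(-9\right) 25 \left(-15\right) = \left(-225\right) \left(-15\right) = 3375$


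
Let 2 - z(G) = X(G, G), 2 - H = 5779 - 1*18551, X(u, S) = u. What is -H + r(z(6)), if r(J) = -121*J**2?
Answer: -14710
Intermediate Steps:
H = 12774 (H = 2 - (5779 - 1*18551) = 2 - (5779 - 18551) = 2 - 1*(-12772) = 2 + 12772 = 12774)
z(G) = 2 - G
-H + r(z(6)) = -1*12774 - 121*(2 - 1*6)**2 = -12774 - 121*(2 - 6)**2 = -12774 - 121*(-4)**2 = -12774 - 121*16 = -12774 - 1936 = -14710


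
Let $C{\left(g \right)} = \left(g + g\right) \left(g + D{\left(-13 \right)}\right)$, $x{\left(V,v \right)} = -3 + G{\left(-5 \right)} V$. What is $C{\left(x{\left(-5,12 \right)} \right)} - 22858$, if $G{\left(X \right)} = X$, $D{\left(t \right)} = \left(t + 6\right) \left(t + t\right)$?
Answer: $-13882$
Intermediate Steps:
$D{\left(t \right)} = 2 t \left(6 + t\right)$ ($D{\left(t \right)} = \left(6 + t\right) 2 t = 2 t \left(6 + t\right)$)
$x{\left(V,v \right)} = -3 - 5 V$
$C{\left(g \right)} = 2 g \left(182 + g\right)$ ($C{\left(g \right)} = \left(g + g\right) \left(g + 2 \left(-13\right) \left(6 - 13\right)\right) = 2 g \left(g + 2 \left(-13\right) \left(-7\right)\right) = 2 g \left(g + 182\right) = 2 g \left(182 + g\right)$)
$C{\left(x{\left(-5,12 \right)} \right)} - 22858 = 2 \left(-3 - -25\right) \left(182 - -22\right) - 22858 = 2 \left(-3 + 25\right) \left(182 + \left(-3 + 25\right)\right) - 22858 = 2 \cdot 22 \left(182 + 22\right) - 22858 = 2 \cdot 22 \cdot 204 - 22858 = 8976 - 22858 = -13882$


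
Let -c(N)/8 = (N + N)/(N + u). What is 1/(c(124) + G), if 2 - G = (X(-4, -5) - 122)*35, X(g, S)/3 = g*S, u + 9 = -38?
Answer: 77/165260 ≈ 0.00046593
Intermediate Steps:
u = -47 (u = -9 - 38 = -47)
X(g, S) = 3*S*g (X(g, S) = 3*(g*S) = 3*(S*g) = 3*S*g)
c(N) = -16*N/(-47 + N) (c(N) = -8*(N + N)/(N - 47) = -8*2*N/(-47 + N) = -16*N/(-47 + N))
G = 2172 (G = 2 - (3*(-5)*(-4) - 122)*35 = 2 - (60 - 122)*35 = 2 - (-62)*35 = 2 - 1*(-2170) = 2 + 2170 = 2172)
1/(c(124) + G) = 1/(-16*124/(-47 + 124) + 2172) = 1/(-16*124/77 + 2172) = 1/(-16*124*1/77 + 2172) = 1/(-1984/77 + 2172) = 1/(165260/77) = 77/165260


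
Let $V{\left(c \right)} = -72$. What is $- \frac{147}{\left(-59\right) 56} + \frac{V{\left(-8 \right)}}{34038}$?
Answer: $\frac{37823}{892552} \approx 0.042376$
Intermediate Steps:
$- \frac{147}{\left(-59\right) 56} + \frac{V{\left(-8 \right)}}{34038} = - \frac{147}{\left(-59\right) 56} - \frac{72}{34038} = - \frac{147}{-3304} - \frac{4}{1891} = \left(-147\right) \left(- \frac{1}{3304}\right) - \frac{4}{1891} = \frac{21}{472} - \frac{4}{1891} = \frac{37823}{892552}$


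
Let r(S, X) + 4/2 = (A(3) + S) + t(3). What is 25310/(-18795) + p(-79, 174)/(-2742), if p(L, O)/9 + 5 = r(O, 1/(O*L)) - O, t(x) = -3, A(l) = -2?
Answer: -2245672/1717863 ≈ -1.3072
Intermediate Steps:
r(S, X) = -7 + S (r(S, X) = -2 + ((-2 + S) - 3) = -2 + (-5 + S) = -7 + S)
p(L, O) = -108 (p(L, O) = -45 + 9*((-7 + O) - O) = -45 + 9*(-7) = -45 - 63 = -108)
25310/(-18795) + p(-79, 174)/(-2742) = 25310/(-18795) - 108/(-2742) = 25310*(-1/18795) - 108*(-1/2742) = -5062/3759 + 18/457 = -2245672/1717863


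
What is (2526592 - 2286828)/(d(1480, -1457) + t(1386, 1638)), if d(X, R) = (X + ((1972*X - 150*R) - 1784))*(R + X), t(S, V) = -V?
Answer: 59941/18036225 ≈ 0.0033234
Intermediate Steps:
d(X, R) = (R + X)*(-1784 - 150*R + 1973*X) (d(X, R) = (X + ((-150*R + 1972*X) - 1784))*(R + X) = (X + (-1784 - 150*R + 1972*X))*(R + X) = (-1784 - 150*R + 1973*X)*(R + X) = (R + X)*(-1784 - 150*R + 1973*X))
(2526592 - 2286828)/(d(1480, -1457) + t(1386, 1638)) = (2526592 - 2286828)/((-1784*(-1457) - 1784*1480 - 150*(-1457)**2 + 1973*1480**2 + 1823*(-1457)*1480) - 1*1638) = 239764/((2599288 - 2640320 - 150*2122849 + 1973*2190400 - 3931044280) - 1638) = 239764/((2599288 - 2640320 - 318427350 + 4321659200 - 3931044280) - 1638) = 239764/(72146538 - 1638) = 239764/72144900 = 239764*(1/72144900) = 59941/18036225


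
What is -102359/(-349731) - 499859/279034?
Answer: -146254546723/97586839854 ≈ -1.4987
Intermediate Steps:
-102359/(-349731) - 499859/279034 = -102359*(-1/349731) - 499859*1/279034 = 102359/349731 - 499859/279034 = -146254546723/97586839854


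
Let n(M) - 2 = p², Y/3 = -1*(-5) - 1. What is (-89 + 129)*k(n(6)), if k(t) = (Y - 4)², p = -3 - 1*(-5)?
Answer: 2560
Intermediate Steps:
Y = 12 (Y = 3*(-1*(-5) - 1) = 3*(5 - 1) = 3*4 = 12)
p = 2 (p = -3 + 5 = 2)
n(M) = 6 (n(M) = 2 + 2² = 2 + 4 = 6)
k(t) = 64 (k(t) = (12 - 4)² = 8² = 64)
(-89 + 129)*k(n(6)) = (-89 + 129)*64 = 40*64 = 2560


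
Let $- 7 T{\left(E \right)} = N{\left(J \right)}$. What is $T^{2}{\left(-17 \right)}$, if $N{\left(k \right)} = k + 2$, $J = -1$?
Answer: $\frac{1}{49} \approx 0.020408$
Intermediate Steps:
$N{\left(k \right)} = 2 + k$
$T{\left(E \right)} = - \frac{1}{7}$ ($T{\left(E \right)} = - \frac{2 - 1}{7} = \left(- \frac{1}{7}\right) 1 = - \frac{1}{7}$)
$T^{2}{\left(-17 \right)} = \left(- \frac{1}{7}\right)^{2} = \frac{1}{49}$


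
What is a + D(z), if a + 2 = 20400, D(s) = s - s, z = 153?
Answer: 20398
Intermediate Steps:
D(s) = 0
a = 20398 (a = -2 + 20400 = 20398)
a + D(z) = 20398 + 0 = 20398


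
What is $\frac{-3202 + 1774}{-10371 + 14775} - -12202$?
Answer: $\frac{4478015}{367} \approx 12202.0$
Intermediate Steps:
$\frac{-3202 + 1774}{-10371 + 14775} - -12202 = - \frac{1428}{4404} + 12202 = \left(-1428\right) \frac{1}{4404} + 12202 = - \frac{119}{367} + 12202 = \frac{4478015}{367}$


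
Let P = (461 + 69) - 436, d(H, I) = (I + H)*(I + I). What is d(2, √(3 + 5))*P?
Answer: 1504 + 752*√2 ≈ 2567.5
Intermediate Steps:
d(H, I) = 2*I*(H + I) (d(H, I) = (H + I)*(2*I) = 2*I*(H + I))
P = 94 (P = 530 - 436 = 94)
d(2, √(3 + 5))*P = (2*√(3 + 5)*(2 + √(3 + 5)))*94 = (2*√8*(2 + √8))*94 = (2*(2*√2)*(2 + 2*√2))*94 = (4*√2*(2 + 2*√2))*94 = 376*√2*(2 + 2*√2)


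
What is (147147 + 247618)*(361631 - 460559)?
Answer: -39053311920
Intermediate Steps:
(147147 + 247618)*(361631 - 460559) = 394765*(-98928) = -39053311920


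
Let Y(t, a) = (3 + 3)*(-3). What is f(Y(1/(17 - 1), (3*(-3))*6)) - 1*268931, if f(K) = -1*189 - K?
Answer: -269102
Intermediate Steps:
Y(t, a) = -18 (Y(t, a) = 6*(-3) = -18)
f(K) = -189 - K
f(Y(1/(17 - 1), (3*(-3))*6)) - 1*268931 = (-189 - 1*(-18)) - 1*268931 = (-189 + 18) - 268931 = -171 - 268931 = -269102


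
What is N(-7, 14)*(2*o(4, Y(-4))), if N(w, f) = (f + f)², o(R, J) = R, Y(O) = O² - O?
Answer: 6272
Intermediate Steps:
N(w, f) = 4*f² (N(w, f) = (2*f)² = 4*f²)
N(-7, 14)*(2*o(4, Y(-4))) = (4*14²)*(2*4) = (4*196)*8 = 784*8 = 6272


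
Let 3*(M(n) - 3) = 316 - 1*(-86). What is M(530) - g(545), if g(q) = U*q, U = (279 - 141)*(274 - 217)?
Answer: -4286833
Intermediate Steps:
M(n) = 137 (M(n) = 3 + (316 - 1*(-86))/3 = 3 + (316 + 86)/3 = 3 + (⅓)*402 = 3 + 134 = 137)
U = 7866 (U = 138*57 = 7866)
g(q) = 7866*q
M(530) - g(545) = 137 - 7866*545 = 137 - 1*4286970 = 137 - 4286970 = -4286833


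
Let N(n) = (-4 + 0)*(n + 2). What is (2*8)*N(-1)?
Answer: -64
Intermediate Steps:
N(n) = -8 - 4*n (N(n) = -4*(2 + n) = -8 - 4*n)
(2*8)*N(-1) = (2*8)*(-8 - 4*(-1)) = 16*(-8 + 4) = 16*(-4) = -64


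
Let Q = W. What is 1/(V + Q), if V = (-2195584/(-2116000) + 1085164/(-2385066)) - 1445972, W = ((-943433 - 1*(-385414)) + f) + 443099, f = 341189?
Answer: -78856244625/96181152194006929 ≈ -8.1987e-7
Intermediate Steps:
W = 226269 (W = ((-943433 - 1*(-385414)) + 341189) + 443099 = ((-943433 + 385414) + 341189) + 443099 = (-558019 + 341189) + 443099 = -216830 + 443099 = 226269)
Q = 226269
V = -114023875809061054/78856244625 (V = (-2195584*(-1/2116000) + 1085164*(-1/2385066)) - 1445972 = (68612/66125 - 542582/1192533) - 1445972 = 45943839446/78856244625 - 1445972 = -114023875809061054/78856244625 ≈ -1.4460e+6)
1/(V + Q) = 1/(-114023875809061054/78856244625 + 226269) = 1/(-96181152194006929/78856244625) = -78856244625/96181152194006929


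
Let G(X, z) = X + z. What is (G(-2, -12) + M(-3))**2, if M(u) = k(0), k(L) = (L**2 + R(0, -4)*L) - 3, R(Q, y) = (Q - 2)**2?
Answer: 289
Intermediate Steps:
R(Q, y) = (-2 + Q)**2
k(L) = -3 + L**2 + 4*L (k(L) = (L**2 + (-2 + 0)**2*L) - 3 = (L**2 + (-2)**2*L) - 3 = (L**2 + 4*L) - 3 = -3 + L**2 + 4*L)
M(u) = -3 (M(u) = -3 + 0**2 + 4*0 = -3 + 0 + 0 = -3)
(G(-2, -12) + M(-3))**2 = ((-2 - 12) - 3)**2 = (-14 - 3)**2 = (-17)**2 = 289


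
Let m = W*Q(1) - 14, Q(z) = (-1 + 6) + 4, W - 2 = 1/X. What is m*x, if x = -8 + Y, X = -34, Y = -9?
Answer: -127/2 ≈ -63.500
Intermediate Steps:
W = 67/34 (W = 2 + 1/(-34) = 2 - 1/34 = 67/34 ≈ 1.9706)
x = -17 (x = -8 - 9 = -17)
Q(z) = 9 (Q(z) = 5 + 4 = 9)
m = 127/34 (m = (67/34)*9 - 14 = 603/34 - 14 = 127/34 ≈ 3.7353)
m*x = (127/34)*(-17) = -127/2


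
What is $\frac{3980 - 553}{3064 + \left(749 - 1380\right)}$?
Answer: $\frac{3427}{2433} \approx 1.4085$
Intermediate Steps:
$\frac{3980 - 553}{3064 + \left(749 - 1380\right)} = \frac{3427}{3064 - 631} = \frac{3427}{2433}$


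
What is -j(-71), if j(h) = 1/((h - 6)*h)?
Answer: -1/5467 ≈ -0.00018292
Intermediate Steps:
j(h) = 1/(h*(-6 + h)) (j(h) = 1/((-6 + h)*h) = 1/(h*(-6 + h)))
-j(-71) = -1/((-71)*(-6 - 71)) = -(-1)/(71*(-77)) = -(-1)*(-1)/(71*77) = -1*1/5467 = -1/5467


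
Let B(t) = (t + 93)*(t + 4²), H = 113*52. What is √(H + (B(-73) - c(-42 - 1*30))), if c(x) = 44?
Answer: 2*√1173 ≈ 68.498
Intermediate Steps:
H = 5876
B(t) = (16 + t)*(93 + t) (B(t) = (93 + t)*(t + 16) = (93 + t)*(16 + t) = (16 + t)*(93 + t))
√(H + (B(-73) - c(-42 - 1*30))) = √(5876 + ((1488 + (-73)² + 109*(-73)) - 1*44)) = √(5876 + ((1488 + 5329 - 7957) - 44)) = √(5876 + (-1140 - 44)) = √(5876 - 1184) = √4692 = 2*√1173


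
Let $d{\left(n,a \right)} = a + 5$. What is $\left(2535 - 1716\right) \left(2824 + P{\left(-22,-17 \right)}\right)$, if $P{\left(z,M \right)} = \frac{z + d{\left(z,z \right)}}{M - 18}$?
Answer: $\frac{11568843}{5} \approx 2.3138 \cdot 10^{6}$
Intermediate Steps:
$d{\left(n,a \right)} = 5 + a$
$P{\left(z,M \right)} = \frac{5 + 2 z}{-18 + M}$ ($P{\left(z,M \right)} = \frac{z + \left(5 + z\right)}{M - 18} = \frac{5 + 2 z}{-18 + M}$)
$\left(2535 - 1716\right) \left(2824 + P{\left(-22,-17 \right)}\right) = \left(2535 - 1716\right) \left(2824 + \frac{5 + 2 \left(-22\right)}{-18 - 17}\right) = 819 \left(2824 + \frac{5 - 44}{-35}\right) = 819 \left(2824 - - \frac{39}{35}\right) = 819 \left(2824 + \frac{39}{35}\right) = 819 \cdot \frac{98879}{35} = \frac{11568843}{5}$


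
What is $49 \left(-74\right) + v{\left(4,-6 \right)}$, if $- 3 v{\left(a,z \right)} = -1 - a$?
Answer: $- \frac{10873}{3} \approx -3624.3$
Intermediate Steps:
$v{\left(a,z \right)} = \frac{1}{3} + \frac{a}{3}$ ($v{\left(a,z \right)} = - \frac{-1 - a}{3} = \frac{1}{3} + \frac{a}{3}$)
$49 \left(-74\right) + v{\left(4,-6 \right)} = 49 \left(-74\right) + \left(\frac{1}{3} + \frac{1}{3} \cdot 4\right) = -3626 + \left(\frac{1}{3} + \frac{4}{3}\right) = -3626 + \frac{5}{3} = - \frac{10873}{3}$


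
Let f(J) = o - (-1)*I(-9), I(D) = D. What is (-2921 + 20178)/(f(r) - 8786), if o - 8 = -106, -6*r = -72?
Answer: -17257/8893 ≈ -1.9405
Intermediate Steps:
r = 12 (r = -⅙*(-72) = 12)
o = -98 (o = 8 - 106 = -98)
f(J) = -107 (f(J) = -98 - (-1)*(-9) = -98 - 1*9 = -98 - 9 = -107)
(-2921 + 20178)/(f(r) - 8786) = (-2921 + 20178)/(-107 - 8786) = 17257/(-8893) = 17257*(-1/8893) = -17257/8893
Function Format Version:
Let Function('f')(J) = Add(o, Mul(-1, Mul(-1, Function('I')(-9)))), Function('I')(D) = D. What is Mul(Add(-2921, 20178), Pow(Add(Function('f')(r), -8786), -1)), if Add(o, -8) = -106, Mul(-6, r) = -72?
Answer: Rational(-17257, 8893) ≈ -1.9405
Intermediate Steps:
r = 12 (r = Mul(Rational(-1, 6), -72) = 12)
o = -98 (o = Add(8, -106) = -98)
Function('f')(J) = -107 (Function('f')(J) = Add(-98, Mul(-1, Mul(-1, -9))) = Add(-98, Mul(-1, 9)) = Add(-98, -9) = -107)
Mul(Add(-2921, 20178), Pow(Add(Function('f')(r), -8786), -1)) = Mul(Add(-2921, 20178), Pow(Add(-107, -8786), -1)) = Mul(17257, Pow(-8893, -1)) = Mul(17257, Rational(-1, 8893)) = Rational(-17257, 8893)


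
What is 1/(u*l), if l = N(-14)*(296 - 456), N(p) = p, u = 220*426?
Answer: 1/209932800 ≈ 4.7634e-9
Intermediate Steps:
u = 93720
l = 2240 (l = -14*(296 - 456) = -14*(-160) = 2240)
1/(u*l) = 1/(93720*2240) = (1/93720)*(1/2240) = 1/209932800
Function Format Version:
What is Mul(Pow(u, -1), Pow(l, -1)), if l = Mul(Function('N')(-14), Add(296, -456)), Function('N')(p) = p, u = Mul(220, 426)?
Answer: Rational(1, 209932800) ≈ 4.7634e-9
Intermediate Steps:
u = 93720
l = 2240 (l = Mul(-14, Add(296, -456)) = Mul(-14, -160) = 2240)
Mul(Pow(u, -1), Pow(l, -1)) = Mul(Pow(93720, -1), Pow(2240, -1)) = Mul(Rational(1, 93720), Rational(1, 2240)) = Rational(1, 209932800)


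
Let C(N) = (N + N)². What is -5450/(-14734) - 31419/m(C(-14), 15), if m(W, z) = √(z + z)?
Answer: 2725/7367 - 10473*√30/10 ≈ -5735.9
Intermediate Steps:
C(N) = 4*N² (C(N) = (2*N)² = 4*N²)
m(W, z) = √2*√z (m(W, z) = √(2*z) = √2*√z)
-5450/(-14734) - 31419/m(C(-14), 15) = -5450/(-14734) - 31419*√30/30 = -5450*(-1/14734) - 31419*√30/30 = 2725/7367 - 10473*√30/10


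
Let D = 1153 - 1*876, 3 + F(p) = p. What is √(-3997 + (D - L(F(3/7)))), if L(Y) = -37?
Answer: I*√3683 ≈ 60.688*I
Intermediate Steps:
F(p) = -3 + p
D = 277 (D = 1153 - 876 = 277)
√(-3997 + (D - L(F(3/7)))) = √(-3997 + (277 - 1*(-37))) = √(-3997 + (277 + 37)) = √(-3997 + 314) = √(-3683) = I*√3683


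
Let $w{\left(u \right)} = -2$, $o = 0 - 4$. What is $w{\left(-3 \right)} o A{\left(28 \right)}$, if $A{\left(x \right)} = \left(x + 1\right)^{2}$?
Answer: $6728$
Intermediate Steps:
$o = -4$ ($o = 0 - 4 = -4$)
$A{\left(x \right)} = \left(1 + x\right)^{2}$
$w{\left(-3 \right)} o A{\left(28 \right)} = - 2 \left(- 4 \left(1 + 28\right)^{2}\right) = - 2 \left(- 4 \cdot 29^{2}\right) = - 2 \left(\left(-4\right) 841\right) = \left(-2\right) \left(-3364\right) = 6728$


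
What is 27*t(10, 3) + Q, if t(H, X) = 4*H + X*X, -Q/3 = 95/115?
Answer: 30372/23 ≈ 1320.5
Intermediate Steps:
Q = -57/23 (Q = -285/115 = -3*19/23 = -57/23 ≈ -2.4783)
t(H, X) = X**2 + 4*H (t(H, X) = 4*H + X**2 = X**2 + 4*H)
27*t(10, 3) + Q = 27*(3**2 + 4*10) - 57/23 = 27*(9 + 40) - 57/23 = 27*49 - 57/23 = 1323 - 57/23 = 30372/23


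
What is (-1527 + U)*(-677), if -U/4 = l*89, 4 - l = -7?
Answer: 3684911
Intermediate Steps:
l = 11 (l = 4 - 1*(-7) = 4 + 7 = 11)
U = -3916 (U = -44*89 = -4*979 = -3916)
(-1527 + U)*(-677) = (-1527 - 3916)*(-677) = -5443*(-677) = 3684911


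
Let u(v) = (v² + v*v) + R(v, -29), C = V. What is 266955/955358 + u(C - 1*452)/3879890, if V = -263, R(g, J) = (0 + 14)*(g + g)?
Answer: 199343555489/370668395062 ≈ 0.53780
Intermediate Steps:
R(g, J) = 28*g (R(g, J) = 14*(2*g) = 28*g)
C = -263
u(v) = 2*v² + 28*v (u(v) = (v² + v*v) + 28*v = (v² + v²) + 28*v = 2*v² + 28*v)
266955/955358 + u(C - 1*452)/3879890 = 266955/955358 + (2*(-263 - 1*452)*(14 + (-263 - 1*452)))/3879890 = 266955*(1/955358) + (2*(-263 - 452)*(14 + (-263 - 452)))*(1/3879890) = 266955/955358 + (2*(-715)*(14 - 715))*(1/3879890) = 266955/955358 + (2*(-715)*(-701))*(1/3879890) = 266955/955358 + 1002430*(1/3879890) = 266955/955358 + 100243/387989 = 199343555489/370668395062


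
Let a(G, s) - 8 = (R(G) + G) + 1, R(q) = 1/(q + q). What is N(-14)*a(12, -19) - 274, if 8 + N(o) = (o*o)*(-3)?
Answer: -76889/6 ≈ -12815.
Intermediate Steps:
R(q) = 1/(2*q)
N(o) = -8 - 3*o² (N(o) = -8 + (o*o)*(-3) = -8 + o²*(-3) = -8 - 3*o²)
a(G, s) = 9 + G + 1/(2*G) (a(G, s) = 8 + ((1/(2*G) + G) + 1) = 8 + ((G + 1/(2*G)) + 1) = 8 + (1 + G + 1/(2*G)) = 9 + G + 1/(2*G))
N(-14)*a(12, -19) - 274 = (-8 - 3*(-14)²)*(9 + 12 + (½)/12) - 274 = (-8 - 3*196)*(9 + 12 + (½)*(1/12)) - 274 = (-8 - 588)*(9 + 12 + 1/24) - 274 = -596*505/24 - 274 = -75245/6 - 274 = -76889/6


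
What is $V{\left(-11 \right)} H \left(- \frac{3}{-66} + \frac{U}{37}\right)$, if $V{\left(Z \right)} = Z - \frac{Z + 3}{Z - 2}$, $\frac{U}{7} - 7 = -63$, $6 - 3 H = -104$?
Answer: $\frac{6483185}{1443} \approx 4492.9$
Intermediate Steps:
$H = \frac{110}{3}$ ($H = 2 - - \frac{104}{3} = 2 + \frac{104}{3} = \frac{110}{3} \approx 36.667$)
$U = -392$ ($U = 49 + 7 \left(-63\right) = 49 - 441 = -392$)
$V{\left(Z \right)} = Z - \frac{3 + Z}{-2 + Z}$
$V{\left(-11 \right)} H \left(- \frac{3}{-66} + \frac{U}{37}\right) = \frac{-3 + \left(-11\right)^{2} - -33}{-2 - 11} \cdot \frac{110}{3} \left(- \frac{3}{-66} - \frac{392}{37}\right) = \frac{-3 + 121 + 33}{-13} \cdot \frac{110}{3} \left(\left(-3\right) \left(- \frac{1}{66}\right) - \frac{392}{37}\right) = \left(- \frac{1}{13}\right) 151 \cdot \frac{110}{3} \left(\frac{1}{22} - \frac{392}{37}\right) = \left(- \frac{151}{13}\right) \frac{110}{3} \left(- \frac{8587}{814}\right) = \left(- \frac{16610}{39}\right) \left(- \frac{8587}{814}\right) = \frac{6483185}{1443}$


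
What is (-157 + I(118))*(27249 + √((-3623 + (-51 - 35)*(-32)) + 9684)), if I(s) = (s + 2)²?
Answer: 388107507 + 14243*√8813 ≈ 3.8944e+8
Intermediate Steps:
I(s) = (2 + s)²
(-157 + I(118))*(27249 + √((-3623 + (-51 - 35)*(-32)) + 9684)) = (-157 + (2 + 118)²)*(27249 + √((-3623 + (-51 - 35)*(-32)) + 9684)) = (-157 + 120²)*(27249 + √((-3623 - 86*(-32)) + 9684)) = (-157 + 14400)*(27249 + √((-3623 + 2752) + 9684)) = 14243*(27249 + √(-871 + 9684)) = 14243*(27249 + √8813) = 388107507 + 14243*√8813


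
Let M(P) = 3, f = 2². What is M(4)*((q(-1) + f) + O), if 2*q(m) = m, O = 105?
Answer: 651/2 ≈ 325.50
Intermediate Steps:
f = 4
q(m) = m/2
M(4)*((q(-1) + f) + O) = 3*(((½)*(-1) + 4) + 105) = 3*((-½ + 4) + 105) = 3*(7/2 + 105) = 3*(217/2) = 651/2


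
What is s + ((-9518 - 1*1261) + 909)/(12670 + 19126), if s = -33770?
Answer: -536880395/15898 ≈ -33770.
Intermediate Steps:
s + ((-9518 - 1*1261) + 909)/(12670 + 19126) = -33770 + ((-9518 - 1*1261) + 909)/(12670 + 19126) = -33770 + ((-9518 - 1261) + 909)/31796 = -33770 + (-10779 + 909)*(1/31796) = -33770 - 9870*1/31796 = -33770 - 4935/15898 = -536880395/15898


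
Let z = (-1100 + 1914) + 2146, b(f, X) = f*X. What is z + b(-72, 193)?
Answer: -10936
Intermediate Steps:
b(f, X) = X*f
z = 2960 (z = 814 + 2146 = 2960)
z + b(-72, 193) = 2960 + 193*(-72) = 2960 - 13896 = -10936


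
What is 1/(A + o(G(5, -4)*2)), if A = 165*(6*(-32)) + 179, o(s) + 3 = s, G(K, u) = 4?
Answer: -1/31496 ≈ -3.1750e-5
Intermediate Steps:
o(s) = -3 + s
A = -31501 (A = 165*(-192) + 179 = -31680 + 179 = -31501)
1/(A + o(G(5, -4)*2)) = 1/(-31501 + (-3 + 4*2)) = 1/(-31501 + (-3 + 8)) = 1/(-31501 + 5) = 1/(-31496) = -1/31496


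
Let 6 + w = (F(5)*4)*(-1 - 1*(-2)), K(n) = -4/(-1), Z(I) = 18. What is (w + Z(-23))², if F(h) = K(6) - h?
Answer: 64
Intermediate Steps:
K(n) = 4 (K(n) = -4*(-1) = 4)
F(h) = 4 - h
w = -10 (w = -6 + ((4 - 1*5)*4)*(-1 - 1*(-2)) = -6 + ((4 - 5)*4)*(-1 + 2) = -6 - 1*4*1 = -6 - 4*1 = -6 - 4 = -10)
(w + Z(-23))² = (-10 + 18)² = 8² = 64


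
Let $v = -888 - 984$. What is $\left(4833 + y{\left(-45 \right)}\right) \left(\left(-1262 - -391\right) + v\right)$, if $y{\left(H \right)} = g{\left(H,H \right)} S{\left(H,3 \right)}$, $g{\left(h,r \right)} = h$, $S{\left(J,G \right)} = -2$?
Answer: $-13503789$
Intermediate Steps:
$v = -1872$ ($v = -888 - 984 = -1872$)
$y{\left(H \right)} = - 2 H$ ($y{\left(H \right)} = H \left(-2\right) = - 2 H$)
$\left(4833 + y{\left(-45 \right)}\right) \left(\left(-1262 - -391\right) + v\right) = \left(4833 - -90\right) \left(\left(-1262 - -391\right) - 1872\right) = \left(4833 + 90\right) \left(\left(-1262 + 391\right) - 1872\right) = 4923 \left(-871 - 1872\right) = 4923 \left(-2743\right) = -13503789$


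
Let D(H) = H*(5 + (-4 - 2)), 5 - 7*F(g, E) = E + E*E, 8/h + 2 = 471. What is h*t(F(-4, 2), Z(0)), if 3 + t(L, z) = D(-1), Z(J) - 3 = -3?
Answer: -16/469 ≈ -0.034115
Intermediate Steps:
h = 8/469 (h = 8/(-2 + 471) = 8/469 ≈ 0.017058)
Z(J) = 0 (Z(J) = 3 - 3 = 0)
F(g, E) = 5/7 - E/7 - E²/7 (F(g, E) = 5/7 - (E + E*E)/7 = 5/7 - (E + E²)/7 = 5/7 + (-E/7 - E²/7) = 5/7 - E/7 - E²/7)
D(H) = -H (D(H) = H*(5 - 6) = H*(-1) = -H)
t(L, z) = -2 (t(L, z) = -3 - 1*(-1) = -3 + 1 = -2)
h*t(F(-4, 2), Z(0)) = (8/469)*(-2) = -16/469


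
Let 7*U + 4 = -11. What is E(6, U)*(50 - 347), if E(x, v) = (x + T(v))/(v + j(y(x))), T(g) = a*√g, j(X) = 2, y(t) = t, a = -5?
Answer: 12474 - 1485*I*√105 ≈ 12474.0 - 15217.0*I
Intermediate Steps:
T(g) = -5*√g
U = -15/7 (U = -4/7 + (⅐)*(-11) = -4/7 - 11/7 = -15/7 ≈ -2.1429)
E(x, v) = (x - 5*√v)/(2 + v) (E(x, v) = (x - 5*√v)/(v + 2) = (x - 5*√v)/(2 + v))
E(6, U)*(50 - 347) = ((6 - 5*I*√105/7)/(2 - 15/7))*(50 - 347) = ((6 - 5*I*√105/7)/(-⅐))*(-297) = -7*(6 - 5*I*√105/7)*(-297) = (-42 + 5*I*√105)*(-297) = 12474 - 1485*I*√105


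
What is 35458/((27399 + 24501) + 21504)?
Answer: 17729/36702 ≈ 0.48305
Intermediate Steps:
35458/((27399 + 24501) + 21504) = 35458/(51900 + 21504) = 35458/73404 = 35458*(1/73404) = 17729/36702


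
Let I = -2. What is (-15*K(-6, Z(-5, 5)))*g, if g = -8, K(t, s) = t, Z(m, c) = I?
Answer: -720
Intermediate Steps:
Z(m, c) = -2
(-15*K(-6, Z(-5, 5)))*g = -15*(-6)*(-8) = 90*(-8) = -720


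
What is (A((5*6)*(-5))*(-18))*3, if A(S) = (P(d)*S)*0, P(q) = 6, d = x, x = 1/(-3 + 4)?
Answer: 0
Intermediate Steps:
x = 1 (x = 1/1 = 1)
d = 1
A(S) = 0 (A(S) = (6*S)*0 = 0)
(A((5*6)*(-5))*(-18))*3 = (0*(-18))*3 = 0*3 = 0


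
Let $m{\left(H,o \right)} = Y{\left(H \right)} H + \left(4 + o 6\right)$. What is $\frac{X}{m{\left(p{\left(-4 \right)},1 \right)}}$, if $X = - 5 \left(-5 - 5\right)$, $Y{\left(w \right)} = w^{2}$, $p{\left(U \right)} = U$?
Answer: $- \frac{25}{27} \approx -0.92593$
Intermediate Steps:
$X = 50$ ($X = \left(-5\right) \left(-10\right) = 50$)
$m{\left(H,o \right)} = 4 + H^{3} + 6 o$ ($m{\left(H,o \right)} = H^{2} H + \left(4 + o 6\right) = H^{3} + \left(4 + 6 o\right) = 4 + H^{3} + 6 o$)
$\frac{X}{m{\left(p{\left(-4 \right)},1 \right)}} = \frac{50}{4 + \left(-4\right)^{3} + 6 \cdot 1} = \frac{50}{4 - 64 + 6} = \frac{50}{-54} = 50 \left(- \frac{1}{54}\right) = - \frac{25}{27}$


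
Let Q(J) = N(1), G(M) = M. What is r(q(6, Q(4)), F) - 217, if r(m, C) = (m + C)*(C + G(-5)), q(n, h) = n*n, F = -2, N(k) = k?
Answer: -455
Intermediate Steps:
Q(J) = 1
q(n, h) = n²
r(m, C) = (-5 + C)*(C + m) (r(m, C) = (m + C)*(C - 5) = (C + m)*(-5 + C) = (-5 + C)*(C + m))
r(q(6, Q(4)), F) - 217 = ((-2)² - 5*(-2) - 5*6² - 2*6²) - 217 = (4 + 10 - 5*36 - 2*36) - 217 = (4 + 10 - 180 - 72) - 217 = -238 - 217 = -455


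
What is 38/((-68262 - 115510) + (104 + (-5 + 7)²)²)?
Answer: -19/86054 ≈ -0.00022079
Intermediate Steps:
38/((-68262 - 115510) + (104 + (-5 + 7)²)²) = 38/(-183772 + (104 + 2²)²) = 38/(-183772 + (104 + 4)²) = 38/(-183772 + 108²) = 38/(-183772 + 11664) = 38/(-172108) = -1/172108*38 = -19/86054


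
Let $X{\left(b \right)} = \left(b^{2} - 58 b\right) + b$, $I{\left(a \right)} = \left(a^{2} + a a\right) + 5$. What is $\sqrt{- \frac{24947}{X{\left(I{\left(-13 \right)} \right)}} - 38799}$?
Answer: $\frac{i \sqrt{45087992642}}{1078} \approx 196.98 i$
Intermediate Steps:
$I{\left(a \right)} = 5 + 2 a^{2}$ ($I{\left(a \right)} = \left(a^{2} + a^{2}\right) + 5 = 2 a^{2} + 5 = 5 + 2 a^{2}$)
$X{\left(b \right)} = b^{2} - 57 b$
$\sqrt{- \frac{24947}{X{\left(I{\left(-13 \right)} \right)}} - 38799} = \sqrt{- \frac{24947}{\left(5 + 2 \left(-13\right)^{2}\right) \left(-57 + \left(5 + 2 \left(-13\right)^{2}\right)\right)} - 38799} = \sqrt{- \frac{24947}{\left(5 + 2 \cdot 169\right) \left(-57 + \left(5 + 2 \cdot 169\right)\right)} - 38799} = \sqrt{- \frac{24947}{\left(5 + 338\right) \left(-57 + \left(5 + 338\right)\right)} - 38799} = \sqrt{- \frac{24947}{343 \left(-57 + 343\right)} - 38799} = \sqrt{- \frac{24947}{343 \cdot 286} - 38799} = \sqrt{- \frac{24947}{98098} - 38799} = \sqrt{\left(-24947\right) \frac{1}{98098} - 38799} = \sqrt{- \frac{1919}{7546} - 38799} = \sqrt{- \frac{292779173}{7546}} = \frac{i \sqrt{45087992642}}{1078}$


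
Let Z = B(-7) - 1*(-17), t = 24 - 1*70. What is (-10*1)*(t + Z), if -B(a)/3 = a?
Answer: 80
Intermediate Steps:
B(a) = -3*a
t = -46 (t = 24 - 70 = -46)
Z = 38 (Z = -3*(-7) - 1*(-17) = 21 + 17 = 38)
(-10*1)*(t + Z) = (-10*1)*(-46 + 38) = -10*(-8) = 80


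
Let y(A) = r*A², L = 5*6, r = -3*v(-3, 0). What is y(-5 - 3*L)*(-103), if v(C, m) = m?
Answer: 0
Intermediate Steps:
r = 0 (r = -3*0 = 0)
L = 30
y(A) = 0 (y(A) = 0*A² = 0)
y(-5 - 3*L)*(-103) = 0*(-103) = 0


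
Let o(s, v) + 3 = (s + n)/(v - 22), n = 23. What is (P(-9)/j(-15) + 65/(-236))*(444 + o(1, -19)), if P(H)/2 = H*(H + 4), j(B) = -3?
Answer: -129017265/9676 ≈ -13334.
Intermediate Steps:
P(H) = 2*H*(4 + H) (P(H) = 2*(H*(H + 4)) = 2*(H*(4 + H)) = 2*H*(4 + H))
o(s, v) = -3 + (23 + s)/(-22 + v) (o(s, v) = -3 + (s + 23)/(v - 22) = -3 + (23 + s)/(-22 + v))
(P(-9)/j(-15) + 65/(-236))*(444 + o(1, -19)) = ((2*(-9)*(4 - 9))/(-3) + 65/(-236))*(444 + (89 + 1 - 3*(-19))/(-22 - 19)) = ((2*(-9)*(-5))*(-⅓) + 65*(-1/236))*(444 + (89 + 1 + 57)/(-41)) = (90*(-⅓) - 65/236)*(444 - 1/41*147) = (-30 - 65/236)*(444 - 147/41) = -7145/236*18057/41 = -129017265/9676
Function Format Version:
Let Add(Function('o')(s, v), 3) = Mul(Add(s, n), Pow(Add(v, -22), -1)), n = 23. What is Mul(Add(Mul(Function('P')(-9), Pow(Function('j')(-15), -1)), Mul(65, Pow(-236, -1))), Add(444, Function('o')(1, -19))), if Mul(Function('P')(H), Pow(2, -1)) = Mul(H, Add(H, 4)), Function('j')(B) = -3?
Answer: Rational(-129017265, 9676) ≈ -13334.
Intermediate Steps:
Function('P')(H) = Mul(2, H, Add(4, H)) (Function('P')(H) = Mul(2, Mul(H, Add(H, 4))) = Mul(2, Mul(H, Add(4, H))) = Mul(2, H, Add(4, H)))
Function('o')(s, v) = Add(-3, Mul(Pow(Add(-22, v), -1), Add(23, s))) (Function('o')(s, v) = Add(-3, Mul(Add(s, 23), Pow(Add(v, -22), -1))) = Add(-3, Mul(Add(23, s), Pow(Add(-22, v), -1))) = Add(-3, Mul(Pow(Add(-22, v), -1), Add(23, s))))
Mul(Add(Mul(Function('P')(-9), Pow(Function('j')(-15), -1)), Mul(65, Pow(-236, -1))), Add(444, Function('o')(1, -19))) = Mul(Add(Mul(Mul(2, -9, Add(4, -9)), Pow(-3, -1)), Mul(65, Pow(-236, -1))), Add(444, Mul(Pow(Add(-22, -19), -1), Add(89, 1, Mul(-3, -19))))) = Mul(Add(Mul(Mul(2, -9, -5), Rational(-1, 3)), Mul(65, Rational(-1, 236))), Add(444, Mul(Pow(-41, -1), Add(89, 1, 57)))) = Mul(Add(Mul(90, Rational(-1, 3)), Rational(-65, 236)), Add(444, Mul(Rational(-1, 41), 147))) = Mul(Add(-30, Rational(-65, 236)), Add(444, Rational(-147, 41))) = Mul(Rational(-7145, 236), Rational(18057, 41)) = Rational(-129017265, 9676)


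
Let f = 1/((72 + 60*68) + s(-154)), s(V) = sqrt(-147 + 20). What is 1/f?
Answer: 4152 + I*sqrt(127) ≈ 4152.0 + 11.269*I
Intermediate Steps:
s(V) = I*sqrt(127) (s(V) = sqrt(-127) = I*sqrt(127))
f = 1/(4152 + I*sqrt(127)) (f = 1/((72 + 60*68) + I*sqrt(127)) = 1/((72 + 4080) + I*sqrt(127)) = 1/(4152 + I*sqrt(127)) ≈ 0.00024085 - 6.537e-7*I)
1/f = 1/(4152/17239231 - I*sqrt(127)/17239231)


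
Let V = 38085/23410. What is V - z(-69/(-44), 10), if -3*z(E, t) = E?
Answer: 221417/103004 ≈ 2.1496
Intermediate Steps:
z(E, t) = -E/3
V = 7617/4682 (V = 38085*(1/23410) = 7617/4682 ≈ 1.6269)
V - z(-69/(-44), 10) = 7617/4682 - (-1)*(-69/(-44))/3 = 7617/4682 - (-1)*(-69*(-1/44))/3 = 7617/4682 - (-1)*69/(3*44) = 7617/4682 - 1*(-23/44) = 7617/4682 + 23/44 = 221417/103004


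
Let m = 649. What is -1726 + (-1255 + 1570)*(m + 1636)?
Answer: 718049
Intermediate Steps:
-1726 + (-1255 + 1570)*(m + 1636) = -1726 + (-1255 + 1570)*(649 + 1636) = -1726 + 315*2285 = -1726 + 719775 = 718049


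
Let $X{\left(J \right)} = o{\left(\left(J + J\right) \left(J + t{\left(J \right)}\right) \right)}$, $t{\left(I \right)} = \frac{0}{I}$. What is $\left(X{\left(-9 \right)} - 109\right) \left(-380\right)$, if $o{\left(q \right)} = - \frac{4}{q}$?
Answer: $\frac{3355780}{81} \approx 41429.0$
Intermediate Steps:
$t{\left(I \right)} = 0$
$X{\left(J \right)} = - \frac{2}{J^{2}}$ ($X{\left(J \right)} = - \frac{4}{\left(J + J\right) \left(J + 0\right)} = - \frac{4}{2 J J} = - \frac{4}{2 J^{2}} = - 4 \frac{1}{2 J^{2}} = - \frac{2}{J^{2}}$)
$\left(X{\left(-9 \right)} - 109\right) \left(-380\right) = \left(- \frac{2}{81} - 109\right) \left(-380\right) = \left(- \frac{8831}{81}\right) \left(-380\right) = \frac{3355780}{81}$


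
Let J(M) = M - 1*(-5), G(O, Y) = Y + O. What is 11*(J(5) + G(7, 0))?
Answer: 187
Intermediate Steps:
G(O, Y) = O + Y
J(M) = 5 + M (J(M) = M + 5 = 5 + M)
11*(J(5) + G(7, 0)) = 11*((5 + 5) + (7 + 0)) = 11*(10 + 7) = 11*17 = 187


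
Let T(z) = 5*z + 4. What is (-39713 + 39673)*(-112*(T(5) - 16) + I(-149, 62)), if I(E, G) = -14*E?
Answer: -25200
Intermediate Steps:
T(z) = 4 + 5*z
(-39713 + 39673)*(-112*(T(5) - 16) + I(-149, 62)) = (-39713 + 39673)*(-112*((4 + 5*5) - 16) - 14*(-149)) = -40*(-112*((4 + 25) - 16) + 2086) = -40*(-112*(29 - 16) + 2086) = -40*(-112*13 + 2086) = -40*(-1456 + 2086) = -40*630 = -25200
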